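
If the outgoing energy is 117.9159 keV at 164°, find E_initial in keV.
215.3999 keV

Convert final energy to wavelength (hc ≈ 1239.842 keV·pm):
λ' = hc/E' = 1239.842 / 117.9159 = 10.5146 pm

Calculate the Compton shift:
Δλ = λ_C(1 - cos(164°))
Δλ = 2.4263 × (1 - cos(164°))
Δλ = 4.7586 pm

Initial wavelength:
λ = λ' - Δλ = 10.5146 - 4.7586 = 5.7560 pm

Initial energy:
E = hc/λ = 1239.842 / 5.7560 = 215.3999 keV

(Intermediate values are shown rounded; full precision is carried through to the final answer.)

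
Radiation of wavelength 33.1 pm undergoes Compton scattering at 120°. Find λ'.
36.7395 pm

Using the Compton formula: λ' = λ + λ_C(1 − cos θ)

For θ = 120°, cos θ = -1/2 (exact) = -0.5000, so:
1 − cos 120° = 1 − (-1/2) = 1.5000

Δλ = λ_C × 1.5000 = 2.4263 × 1.5000 = 3.6395 pm

λ' = 33.1 + 3.6395 = 36.7395 pm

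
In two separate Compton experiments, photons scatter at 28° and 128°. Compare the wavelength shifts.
128° produces the larger shift by a factor of 13.803

Calculate both shifts using Δλ = λ_C(1 - cos θ):

For θ₁ = 28°:
Δλ₁ = 2.4263 × (1 - cos(28°))
Δλ₁ = 2.4263 × 0.1171
Δλ₁ = 0.2840 pm

For θ₂ = 128°:
Δλ₂ = 2.4263 × (1 - cos(128°))
Δλ₂ = 2.4263 × 1.6157
Δλ₂ = 3.9201 pm

The 128° angle produces the larger shift.
Ratio: 3.9201/0.2840 = 13.803

(Intermediate values are shown rounded; full precision is carried through to the final answer.)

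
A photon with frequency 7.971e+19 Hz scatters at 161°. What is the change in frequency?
4.436e+19 Hz (decrease)

Convert frequency to wavelength (c = 299792458 m/s):
λ₀ = c/f₀ = 299792458/7.971e+19 = 3.7610395e-12 m = 3.7610 pm

Calculate Compton shift:
Δλ = λ_C(1 - cos(161°)) = 4.7204 pm

Final wavelength:
λ' = λ₀ + Δλ = 3.7610 + 4.7204 = 8.4815 pm

Final frequency:
f' = c/λ' = 299792458/8.4814711e-12 = 3.5346752e+19 Hz

Frequency shift (decrease):
Δf = f₀ - f' = 7.971e+19 - 3.5346752e+19 = 4.436e+19 Hz

(Intermediate values are shown rounded; full precision is carried through to the final answer.)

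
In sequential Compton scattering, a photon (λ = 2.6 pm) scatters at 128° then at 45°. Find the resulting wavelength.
7.2307 pm

Apply Compton shift twice:

First scattering at θ₁ = 128°:
Δλ₁ = λ_C(1 - cos(128°))
Δλ₁ = 2.4263 × 1.6157
Δλ₁ = 3.9201 pm

After first scattering:
λ₁ = 2.6 + 3.9201 = 6.5201 pm

Second scattering at θ₂ = 45°:
Δλ₂ = λ_C(1 - cos(45°))
Δλ₂ = 2.4263 × 0.2929
Δλ₂ = 0.7106 pm

Final wavelength:
λ₂ = 6.5201 + 0.7106 = 7.2307 pm

Total shift: Δλ_total = 3.9201 + 0.7106 = 4.6307 pm

(Intermediate values are shown rounded; full precision is carried through to the final answer.)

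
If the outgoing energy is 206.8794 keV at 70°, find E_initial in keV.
282.0000 keV

Convert final energy to wavelength (hc ≈ 1239.842 keV·pm):
λ' = hc/E' = 1239.842 / 206.8794 = 5.9931 pm

Calculate the Compton shift:
Δλ = λ_C(1 - cos(70°))
Δλ = 2.4263 × (1 - cos(70°))
Δλ = 1.5965 pm

Initial wavelength:
λ = λ' - Δλ = 5.9931 - 1.5965 = 4.3966 pm

Initial energy:
E = hc/λ = 1239.842 / 4.3966 = 282.0000 keV

(Intermediate values are shown rounded; full precision is carried through to the final answer.)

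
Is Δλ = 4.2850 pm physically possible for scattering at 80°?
No, inconsistent

Calculate the expected shift for θ = 80°:

Δλ_expected = λ_C(1 - cos(80°))
Δλ_expected = 2.4263 × (1 - cos(80°))
Δλ_expected = 2.4263 × 0.8264
Δλ_expected = 2.0050 pm

Given shift: 4.2850 pm
Expected shift: 2.0050 pm
Difference: 2.2800 pm

The values do not match. The given shift corresponds to θ ≈ 140.0°, not 80°.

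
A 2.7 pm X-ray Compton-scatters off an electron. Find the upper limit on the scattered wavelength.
7.5526 pm (at θ = 180°)

The Compton shift is Δλ = λ_C(1 − cos θ).

Since cos θ ranges from −1 to 1, the factor (1 − cos θ) ranges from 0 to 2; the maximum shift occurs at θ = 180° (backscattering):
Δλ_max = 2λ_C = 2 × 2.4263 pm = 4.8526 pm

Maximum scattered wavelength:
λ'_max = λ₀ + Δλ_max = 2.7 + 4.8526 = 7.5526 pm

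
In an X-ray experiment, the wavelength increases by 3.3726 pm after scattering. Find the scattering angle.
112.96°

From the Compton formula Δλ = λ_C(1 - cos θ), we can solve for θ:

cos θ = 1 - Δλ/λ_C

Given:
- Δλ = 3.3726 pm
- λ_C = h/(m_e·c) ≈ 2.42631024 pm

cos θ = 1 - 3.3726/2.42631024
cos θ = 1 - 1.390012
cos θ = -0.390012

θ = arccos(-0.390012)
θ = 112.96°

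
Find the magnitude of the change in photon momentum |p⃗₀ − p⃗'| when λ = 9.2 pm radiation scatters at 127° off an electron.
1.1018e-22 kg·m/s

Photon momentum magnitude is p = h/λ.

Initial momentum:
p₀ = h/λ = 6.6261e-34/9.2000e-12 = 7.2023e-23 kg·m/s

After scattering:
λ' = λ + Δλ = 9.2 + 3.8865 = 13.0865 pm
p' = h/λ' = 6.6261e-34/1.3087e-11 = 5.0633e-23 kg·m/s

Momentum is a vector; the scattered photon's direction makes angle θ = 127° with the incident direction. The magnitude of the vector change Δp⃗ = p⃗₀ − p⃗' is found from the law of cosines:
|Δp⃗|² = p₀² + p'² − 2p₀p'cos θ
|Δp⃗|² = (7.2023e-23)² + (5.0633e-23)² − 2·7.2023e-23·5.0633e-23·cos(127°)
|Δp⃗| = 1.1018e-22 kg·m/s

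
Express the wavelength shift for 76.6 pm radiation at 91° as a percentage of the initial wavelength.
3.2228%

Calculate the Compton shift:
Δλ = λ_C(1 - cos(91°))
Δλ = 2.4263 × (1 - cos(91°))
Δλ = 2.4263 × 1.0175
Δλ = 2.4687 pm

Percentage change:
(Δλ/λ₀) × 100 = (2.4687/76.6) × 100
= 3.2228%

(Intermediate values are shown rounded; full precision is carried through to the final answer.)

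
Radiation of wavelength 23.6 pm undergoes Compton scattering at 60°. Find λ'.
24.8132 pm

Using the Compton formula: λ' = λ + λ_C(1 − cos θ)

For θ = 60°, cos θ = 1/2 (exact) = 0.5000, so:
1 − cos 60° = 1 − (1/2) = 0.5000

Δλ = λ_C × 0.5000 = 2.4263 × 0.5000 = 1.2132 pm

λ' = 23.6 + 1.2132 = 24.8132 pm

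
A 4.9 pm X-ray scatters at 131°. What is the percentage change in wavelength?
82.0023%

Calculate the Compton shift:
Δλ = λ_C(1 - cos(131°))
Δλ = 2.4263 × (1 - cos(131°))
Δλ = 2.4263 × 1.6561
Δλ = 4.0181 pm

Percentage change:
(Δλ/λ₀) × 100 = (4.0181/4.9) × 100
= 82.0023%

(Intermediate values are shown rounded; full precision is carried through to the final answer.)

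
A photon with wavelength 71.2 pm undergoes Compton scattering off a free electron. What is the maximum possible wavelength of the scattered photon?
76.0526 pm (at θ = 180°)

The Compton shift is Δλ = λ_C(1 − cos θ).

Since cos θ ranges from −1 to 1, the factor (1 − cos θ) ranges from 0 to 2; the maximum shift occurs at θ = 180° (backscattering):
Δλ_max = 2λ_C = 2 × 2.4263 pm = 4.8526 pm

Maximum scattered wavelength:
λ'_max = λ₀ + Δλ_max = 71.2 + 4.8526 = 76.0526 pm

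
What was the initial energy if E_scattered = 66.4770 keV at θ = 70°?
72.7000 keV

Convert final energy to wavelength (hc ≈ 1239.842 keV·pm):
λ' = hc/E' = 1239.842 / 66.4770 = 18.6507 pm

Calculate the Compton shift:
Δλ = λ_C(1 - cos(70°))
Δλ = 2.4263 × (1 - cos(70°))
Δλ = 1.5965 pm

Initial wavelength:
λ = λ' - Δλ = 18.6507 - 1.5965 = 17.0542 pm

Initial energy:
E = hc/λ = 1239.842 / 17.0542 = 72.7000 keV

(Intermediate values are shown rounded; full precision is carried through to the final answer.)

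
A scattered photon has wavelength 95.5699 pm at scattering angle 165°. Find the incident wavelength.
90.8000 pm

From λ' = λ + Δλ, we have λ = λ' - Δλ

First calculate the Compton shift:
Δλ = λ_C(1 - cos θ)
Δλ = 2.4263 × (1 - cos(165°))
Δλ = 2.4263 × 1.9659
Δλ = 4.7699 pm

Initial wavelength:
λ = λ' - Δλ
λ = 95.5699 - 4.7699
λ = 90.8000 pm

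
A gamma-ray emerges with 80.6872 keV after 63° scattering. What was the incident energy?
88.3000 keV

Convert final energy to wavelength (hc ≈ 1239.842 keV·pm):
λ' = hc/E' = 1239.842 / 80.6872 = 15.3660 pm

Calculate the Compton shift:
Δλ = λ_C(1 - cos(63°))
Δλ = 2.4263 × (1 - cos(63°))
Δλ = 1.3248 pm

Initial wavelength:
λ = λ' - Δλ = 15.3660 - 1.3248 = 14.0412 pm

Initial energy:
E = hc/λ = 1239.842 / 14.0412 = 88.3000 keV

(Intermediate values are shown rounded; full precision is carried through to the final answer.)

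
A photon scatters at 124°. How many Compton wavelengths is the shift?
1.5592 λ_C

The Compton shift formula is:
Δλ = λ_C(1 - cos θ)

Dividing both sides by λ_C:
Δλ/λ_C = 1 - cos θ

For θ = 124°:
Δλ/λ_C = 1 - cos(124°)
Δλ/λ_C = 1 - -0.5592
Δλ/λ_C = 1.5592

This means the shift is 1.5592 × λ_C = 3.7831 pm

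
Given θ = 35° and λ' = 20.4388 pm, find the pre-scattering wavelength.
20.0000 pm

From λ' = λ + Δλ, we have λ = λ' - Δλ

First calculate the Compton shift:
Δλ = λ_C(1 - cos θ)
Δλ = 2.4263 × (1 - cos(35°))
Δλ = 2.4263 × 0.1808
Δλ = 0.4388 pm

Initial wavelength:
λ = λ' - Δλ
λ = 20.4388 - 0.4388
λ = 20.0000 pm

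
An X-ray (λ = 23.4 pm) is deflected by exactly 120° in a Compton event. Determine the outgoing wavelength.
27.0395 pm

Using the Compton formula: λ' = λ + λ_C(1 − cos θ)

For θ = 120°, cos θ = -1/2 (exact) = -0.5000, so:
1 − cos 120° = 1 − (-1/2) = 1.5000

Δλ = λ_C × 1.5000 = 2.4263 × 1.5000 = 3.6395 pm

λ' = 23.4 + 3.6395 = 27.0395 pm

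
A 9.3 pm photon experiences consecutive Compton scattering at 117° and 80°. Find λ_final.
14.8328 pm

Apply Compton shift twice:

First scattering at θ₁ = 117°:
Δλ₁ = λ_C(1 - cos(117°))
Δλ₁ = 2.4263 × 1.4540
Δλ₁ = 3.5278 pm

After first scattering:
λ₁ = 9.3 + 3.5278 = 12.8278 pm

Second scattering at θ₂ = 80°:
Δλ₂ = λ_C(1 - cos(80°))
Δλ₂ = 2.4263 × 0.8264
Δλ₂ = 2.0050 pm

Final wavelength:
λ₂ = 12.8278 + 2.0050 = 14.8328 pm

Total shift: Δλ_total = 3.5278 + 2.0050 = 5.5328 pm

(Intermediate values are shown rounded; full precision is carried through to the final answer.)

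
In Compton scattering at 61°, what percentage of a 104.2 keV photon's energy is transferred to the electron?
0.0951 (or 9.51%)

Calculate initial and final photon energies:

Initial: E₀ = 104.2 keV → λ₀ = 11.8987 pm
Compton shift: Δλ = 1.2500 pm
Final wavelength: λ' = 13.1487 pm
Final energy: E' = 94.2940 keV

Fractional energy loss:
(E₀ - E')/E₀ = (104.2000 - 94.2940)/104.2000
= 9.9060/104.2000
= 0.0951
= 9.51%

(Intermediate values are shown rounded; full precision is carried through to the final answer.)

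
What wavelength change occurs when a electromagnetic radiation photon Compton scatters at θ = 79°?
1.9633 pm

Using the Compton scattering formula:
Δλ = λ_C(1 - cos θ)

where λ_C = h/(m_e·c) ≈ 2.4263 pm is the Compton wavelength of an electron.

For θ = 79°:
cos(79°) = 0.1908
1 - cos(79°) = 0.8092

Δλ = 2.4263 × 0.8092
Δλ = 1.9633 pm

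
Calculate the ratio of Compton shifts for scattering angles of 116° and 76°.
116° produces the larger shift by a factor of 1.897

Calculate both shifts using Δλ = λ_C(1 - cos θ):

For θ₁ = 76°:
Δλ₁ = 2.4263 × (1 - cos(76°))
Δλ₁ = 2.4263 × 0.7581
Δλ₁ = 1.8393 pm

For θ₂ = 116°:
Δλ₂ = 2.4263 × (1 - cos(116°))
Δλ₂ = 2.4263 × 1.4384
Δλ₂ = 3.4899 pm

The 116° angle produces the larger shift.
Ratio: 3.4899/1.8393 = 1.897

(Intermediate values are shown rounded; full precision is carried through to the final answer.)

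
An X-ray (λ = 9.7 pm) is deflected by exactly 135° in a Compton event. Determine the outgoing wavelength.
13.8420 pm

Using the Compton formula: λ' = λ + λ_C(1 − cos θ)

For θ = 135°, cos θ = -√2/2 (exact) ≈ -0.7071, so:
1 − cos 135° = 1 − (-√2/2) ≈ 1.7071

Δλ = λ_C × 1.7071 = 2.4263 × 1.7071 = 4.1420 pm

λ' = 9.7 + 4.1420 = 13.8420 pm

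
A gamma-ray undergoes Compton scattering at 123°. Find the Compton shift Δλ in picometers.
3.7478 pm

Using the Compton scattering formula:
Δλ = λ_C(1 - cos θ)

where λ_C = h/(m_e·c) ≈ 2.4263 pm is the Compton wavelength of an electron.

For θ = 123°:
cos(123°) = -0.5446
1 - cos(123°) = 1.5446

Δλ = 2.4263 × 1.5446
Δλ = 3.7478 pm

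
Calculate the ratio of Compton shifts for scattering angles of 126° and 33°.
126° produces the larger shift by a factor of 9.842

Calculate both shifts using Δλ = λ_C(1 - cos θ):

For θ₁ = 33°:
Δλ₁ = 2.4263 × (1 - cos(33°))
Δλ₁ = 2.4263 × 0.1613
Δλ₁ = 0.3914 pm

For θ₂ = 126°:
Δλ₂ = 2.4263 × (1 - cos(126°))
Δλ₂ = 2.4263 × 1.5878
Δλ₂ = 3.8525 pm

The 126° angle produces the larger shift.
Ratio: 3.8525/0.3914 = 9.842

(Intermediate values are shown rounded; full precision is carried through to the final answer.)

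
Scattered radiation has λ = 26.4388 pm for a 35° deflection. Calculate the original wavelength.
26.0000 pm

From λ' = λ + Δλ, we have λ = λ' - Δλ

First calculate the Compton shift:
Δλ = λ_C(1 - cos θ)
Δλ = 2.4263 × (1 - cos(35°))
Δλ = 2.4263 × 0.1808
Δλ = 0.4388 pm

Initial wavelength:
λ = λ' - Δλ
λ = 26.4388 - 0.4388
λ = 26.0000 pm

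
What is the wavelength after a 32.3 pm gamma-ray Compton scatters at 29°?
32.6042 pm

Using the Compton scattering formula:
λ' = λ + Δλ = λ + λ_C(1 - cos θ)

Given:
- Initial wavelength λ = 32.3 pm
- Scattering angle θ = 29°
- Compton wavelength λ_C ≈ 2.4263 pm

Calculate the shift:
Δλ = 2.4263 × (1 - cos(29°))
Δλ = 2.4263 × 0.1254
Δλ = 0.3042 pm

Final wavelength:
λ' = 32.3 + 0.3042 = 32.6042 pm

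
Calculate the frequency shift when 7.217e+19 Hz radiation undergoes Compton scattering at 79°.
2.316e+19 Hz (decrease)

Convert frequency to wavelength (c = 299792458 m/s):
λ₀ = c/f₀ = 299792458/7.217e+19 = 4.1539761e-12 m = 4.1540 pm

Calculate Compton shift:
Δλ = λ_C(1 - cos(79°)) = 1.9633 pm

Final wavelength:
λ' = λ₀ + Δλ = 4.1540 + 1.9633 = 6.1173 pm

Final frequency:
f' = c/λ' = 299792458/6.1173246e-12 = 4.9007120e+19 Hz

Frequency shift (decrease):
Δf = f₀ - f' = 7.217e+19 - 4.9007120e+19 = 2.316e+19 Hz

(Intermediate values are shown rounded; full precision is carried through to the final answer.)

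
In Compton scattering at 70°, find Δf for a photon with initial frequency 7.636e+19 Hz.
2.207e+19 Hz (decrease)

Convert frequency to wavelength (c = 299792458 m/s):
λ₀ = c/f₀ = 299792458/7.636e+19 = 3.9260406e-12 m = 3.9260 pm

Calculate Compton shift:
Δλ = λ_C(1 - cos(70°)) = 1.5965 pm

Final wavelength:
λ' = λ₀ + Δλ = 3.9260 + 1.5965 = 5.5225 pm

Final frequency:
f' = c/λ' = 299792458/5.5225038e-12 = 5.4285604e+19 Hz

Frequency shift (decrease):
Δf = f₀ - f' = 7.636e+19 - 5.4285604e+19 = 2.207e+19 Hz

(Intermediate values are shown rounded; full precision is carried through to the final answer.)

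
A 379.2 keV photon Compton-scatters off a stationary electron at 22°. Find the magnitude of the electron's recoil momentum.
7.6042e-23 kg·m/s

The electron is initially at rest, so by conservation of momentum:
p⃗_e = p⃗₀ − p⃗'  (incident photon momentum minus scattered photon momentum)

Photon momentum magnitudes (p = h/λ = E/c):
λ₀ = hc/E₀ = 3.2696 pm → p₀ = h/λ₀ = 2.0266e-22 kg·m/s
Δλ = λ_C(1 − cos 22°) = 0.1767 pm
λ' = 3.4463 pm → p' = h/λ' = 1.9227e-22 kg·m/s

The scattered photon makes angle θ = 22° with the incident direction, so by the law of cosines:
|p⃗_e|² = p₀² + p'² − 2p₀p'cos θ
|p⃗_e|² = (2.0266e-22)² + (1.9227e-22)² − 2·2.0266e-22·1.9227e-22·cos(22°)
|p⃗_e| = 7.6042e-23 kg·m/s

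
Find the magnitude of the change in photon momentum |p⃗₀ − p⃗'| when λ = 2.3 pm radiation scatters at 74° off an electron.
2.8936e-22 kg·m/s

Photon momentum magnitude is p = h/λ.

Initial momentum:
p₀ = h/λ = 6.6261e-34/2.3000e-12 = 2.8809e-22 kg·m/s

After scattering:
λ' = λ + Δλ = 2.3 + 1.7575 = 4.0575 pm
p' = h/λ' = 6.6261e-34/4.0575e-12 = 1.6330e-22 kg·m/s

Momentum is a vector; the scattered photon's direction makes angle θ = 74° with the incident direction. The magnitude of the vector change Δp⃗ = p⃗₀ − p⃗' is found from the law of cosines:
|Δp⃗|² = p₀² + p'² − 2p₀p'cos θ
|Δp⃗|² = (2.8809e-22)² + (1.6330e-22)² − 2·2.8809e-22·1.6330e-22·cos(74°)
|Δp⃗| = 2.8936e-22 kg·m/s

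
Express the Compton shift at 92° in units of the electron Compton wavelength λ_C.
1.0349 λ_C

The Compton shift formula is:
Δλ = λ_C(1 - cos θ)

Dividing both sides by λ_C:
Δλ/λ_C = 1 - cos θ

For θ = 92°:
Δλ/λ_C = 1 - cos(92°)
Δλ/λ_C = 1 - -0.0349
Δλ/λ_C = 1.0349

This means the shift is 1.0349 × λ_C = 2.5110 pm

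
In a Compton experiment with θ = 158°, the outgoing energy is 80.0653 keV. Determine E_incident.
114.6999 keV

Convert final energy to wavelength (hc ≈ 1239.842 keV·pm):
λ' = hc/E' = 1239.842 / 80.0653 = 15.4854 pm

Calculate the Compton shift:
Δλ = λ_C(1 - cos(158°))
Δλ = 2.4263 × (1 - cos(158°))
Δλ = 4.6759 pm

Initial wavelength:
λ = λ' - Δλ = 15.4854 - 4.6759 = 10.8094 pm

Initial energy:
E = hc/λ = 1239.842 / 10.8094 = 114.6999 keV

(Intermediate values are shown rounded; full precision is carried through to the final answer.)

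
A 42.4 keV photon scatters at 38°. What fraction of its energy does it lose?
0.0173 (or 1.73%)

Calculate initial and final photon energies:

Initial: E₀ = 42.4 keV → λ₀ = 29.2416 pm
Compton shift: Δλ = 0.5144 pm
Final wavelength: λ' = 29.7559 pm
Final energy: E' = 41.6671 keV

Fractional energy loss:
(E₀ - E')/E₀ = (42.4000 - 41.6671)/42.4000
= 0.7329/42.4000
= 0.0173
= 1.73%

(Intermediate values are shown rounded; full precision is carried through to the final answer.)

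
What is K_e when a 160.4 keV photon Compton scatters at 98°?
42.2486 keV

By energy conservation: K_e = E_initial - E_final

First find the scattered photon energy:
Initial wavelength: λ = hc/E = 7.7297 pm
Compton shift: Δλ = λ_C(1 - cos(98°)) = 2.7640 pm
Final wavelength: λ' = 7.7297 + 2.7640 = 10.4937 pm
Final photon energy: E' = hc/λ' = 118.1514 keV

Electron kinetic energy:
K_e = E - E' = 160.4000 - 118.1514 = 42.2486 keV

(Intermediate values are shown rounded; full precision is carried through to the final answer.)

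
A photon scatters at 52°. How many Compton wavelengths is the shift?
0.3843 λ_C

The Compton shift formula is:
Δλ = λ_C(1 - cos θ)

Dividing both sides by λ_C:
Δλ/λ_C = 1 - cos θ

For θ = 52°:
Δλ/λ_C = 1 - cos(52°)
Δλ/λ_C = 1 - 0.6157
Δλ/λ_C = 0.3843

This means the shift is 0.3843 × λ_C = 0.9325 pm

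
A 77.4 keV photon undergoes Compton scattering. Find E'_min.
59.4043 keV (at θ = 180°)

The scattered photon has minimum energy when its wavelength is maximum, i.e., when the Compton shift Δλ = λ_C(1 − cos θ) is maximum. This occurs at θ = 180° (backscattering), giving Δλ_max = 2λ_C = 4.8526 pm.

Initial wavelength: λ₀ = hc/E₀ = 16.0186 pm
Maximum final wavelength: λ'_max = λ₀ + 2λ_C = 16.0186 + 4.8526 = 20.8713 pm
Minimum final energy: E'_min = hc/λ'_max = 59.4043 keV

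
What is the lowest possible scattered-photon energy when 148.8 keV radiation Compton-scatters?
94.0351 keV (at θ = 180°)

The scattered photon has minimum energy when its wavelength is maximum, i.e., when the Compton shift Δλ = λ_C(1 − cos θ) is maximum. This occurs at θ = 180° (backscattering), giving Δλ_max = 2λ_C = 4.8526 pm.

Initial wavelength: λ₀ = hc/E₀ = 8.3323 pm
Maximum final wavelength: λ'_max = λ₀ + 2λ_C = 8.3323 + 4.8526 = 13.1849 pm
Minimum final energy: E'_min = hc/λ'_max = 94.0351 keV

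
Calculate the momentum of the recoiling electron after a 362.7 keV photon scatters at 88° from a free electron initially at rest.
2.2192e-22 kg·m/s

The electron is initially at rest, so by conservation of momentum:
p⃗_e = p⃗₀ − p⃗'  (incident photon momentum minus scattered photon momentum)

Photon momentum magnitudes (p = h/λ = E/c):
λ₀ = hc/E₀ = 3.4184 pm → p₀ = h/λ₀ = 1.9384e-22 kg·m/s
Δλ = λ_C(1 − cos 88°) = 2.3416 pm
λ' = 5.7600 pm → p' = h/λ' = 1.1504e-22 kg·m/s

The scattered photon makes angle θ = 88° with the incident direction, so by the law of cosines:
|p⃗_e|² = p₀² + p'² − 2p₀p'cos θ
|p⃗_e|² = (1.9384e-22)² + (1.1504e-22)² − 2·1.9384e-22·1.1504e-22·cos(88°)
|p⃗_e| = 2.2192e-22 kg·m/s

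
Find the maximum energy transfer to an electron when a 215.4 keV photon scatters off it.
98.5288 keV

Maximum energy transfer occurs at θ = 180° (backscattering).

Initial photon: E₀ = 215.4 keV → λ₀ = 5.7560 pm

Maximum Compton shift (at 180°):
Δλ_max = 2λ_C = 2 × 2.4263 = 4.8526 pm

Final wavelength:
λ' = 5.7560 + 4.8526 = 10.6086 pm

Minimum photon energy (maximum energy to electron):
E'_min = hc/λ' = 116.8712 keV

Maximum electron kinetic energy:
K_max = E₀ - E'_min = 215.4000 - 116.8712 = 98.5288 keV

(Intermediate values are shown rounded; full precision is carried through to the final answer.)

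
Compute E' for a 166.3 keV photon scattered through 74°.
134.5755 keV

First convert energy to wavelength:
λ = hc/E, with hc ≈ 1239.842 keV·pm (i.e. 1239.842 eV·nm)

For E = 166.3 keV = 166300 eV:
λ = 1239.842 keV·pm / 166.3 keV
λ = 7.4555 pm

Calculate the Compton shift:
Δλ = λ_C(1 - cos(74°)) = 2.4263 × 0.7244
Δλ = 1.7575 pm

Final wavelength:
λ' = 7.4555 + 1.7575 = 9.2130 pm

Final energy:
E' = hc/λ' = 1239.842 / 9.2130 = 134.5755 keV

(Intermediate values are shown rounded; full precision is carried through to the final answer.)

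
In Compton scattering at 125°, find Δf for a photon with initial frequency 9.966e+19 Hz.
5.574e+19 Hz (decrease)

Convert frequency to wavelength (c = 299792458 m/s):
λ₀ = c/f₀ = 299792458/9.966e+19 = 3.0081523e-12 m = 3.0082 pm

Calculate Compton shift:
Δλ = λ_C(1 - cos(125°)) = 3.8180 pm

Final wavelength:
λ' = λ₀ + Δλ = 3.0082 + 3.8180 = 6.8261 pm

Final frequency:
f' = c/λ' = 299792458/6.8261369e-12 = 4.3918319e+19 Hz

Frequency shift (decrease):
Δf = f₀ - f' = 9.966e+19 - 4.3918319e+19 = 5.574e+19 Hz

(Intermediate values are shown rounded; full precision is carried through to the final answer.)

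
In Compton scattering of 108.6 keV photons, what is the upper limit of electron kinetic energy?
32.3921 keV

Maximum energy transfer occurs at θ = 180° (backscattering).

Initial photon: E₀ = 108.6 keV → λ₀ = 11.4166 pm

Maximum Compton shift (at 180°):
Δλ_max = 2λ_C = 2 × 2.4263 = 4.8526 pm

Final wavelength:
λ' = 11.4166 + 4.8526 = 16.2692 pm

Minimum photon energy (maximum energy to electron):
E'_min = hc/λ' = 76.2079 keV

Maximum electron kinetic energy:
K_max = E₀ - E'_min = 108.6000 - 76.2079 = 32.3921 keV

(Intermediate values are shown rounded; full precision is carried through to the final answer.)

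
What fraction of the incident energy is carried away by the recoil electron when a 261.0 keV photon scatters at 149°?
0.4868 (or 48.68%)

Calculate initial and final photon energies:

Initial: E₀ = 261.0 keV → λ₀ = 4.7504 pm
Compton shift: Δλ = 4.5061 pm
Final wavelength: λ' = 9.2564 pm
Final energy: E' = 133.9441 keV

Fractional energy loss:
(E₀ - E')/E₀ = (261.0000 - 133.9441)/261.0000
= 127.0559/261.0000
= 0.4868
= 48.68%

(Intermediate values are shown rounded; full precision is carried through to the final answer.)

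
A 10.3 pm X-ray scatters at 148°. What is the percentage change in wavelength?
43.5334%

Calculate the Compton shift:
Δλ = λ_C(1 - cos(148°))
Δλ = 2.4263 × (1 - cos(148°))
Δλ = 2.4263 × 1.8480
Δλ = 4.4839 pm

Percentage change:
(Δλ/λ₀) × 100 = (4.4839/10.3) × 100
= 43.5334%

(Intermediate values are shown rounded; full precision is carried through to the final answer.)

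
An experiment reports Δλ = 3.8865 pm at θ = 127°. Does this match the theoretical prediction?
Yes, consistent

Calculate the expected shift for θ = 127°:

Δλ_expected = λ_C(1 - cos(127°))
Δλ_expected = 2.4263 × (1 - cos(127°))
Δλ_expected = 2.4263 × 1.6018
Δλ_expected = 3.8865 pm

Given shift: 3.8865 pm
Expected shift: 3.8865 pm
Difference: 0.0000 pm

The values match. This is consistent with Compton scattering at the stated angle.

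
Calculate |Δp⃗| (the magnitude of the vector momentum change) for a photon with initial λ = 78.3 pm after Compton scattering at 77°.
1.0414e-23 kg·m/s

Photon momentum magnitude is p = h/λ.

Initial momentum:
p₀ = h/λ = 6.6261e-34/7.8300e-11 = 8.4624e-24 kg·m/s

After scattering:
λ' = λ + Δλ = 78.3 + 1.8805 = 80.1805 pm
p' = h/λ' = 6.6261e-34/8.0181e-11 = 8.2639e-24 kg·m/s

Momentum is a vector; the scattered photon's direction makes angle θ = 77° with the incident direction. The magnitude of the vector change Δp⃗ = p⃗₀ − p⃗' is found from the law of cosines:
|Δp⃗|² = p₀² + p'² − 2p₀p'cos θ
|Δp⃗|² = (8.4624e-24)² + (8.2639e-24)² − 2·8.4624e-24·8.2639e-24·cos(77°)
|Δp⃗| = 1.0414e-23 kg·m/s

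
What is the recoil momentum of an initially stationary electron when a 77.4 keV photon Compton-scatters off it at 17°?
1.2191e-23 kg·m/s

The electron is initially at rest, so by conservation of momentum:
p⃗_e = p⃗₀ − p⃗'  (incident photon momentum minus scattered photon momentum)

Photon momentum magnitudes (p = h/λ = E/c):
λ₀ = hc/E₀ = 16.0186 pm → p₀ = h/λ₀ = 4.1365e-23 kg·m/s
Δλ = λ_C(1 − cos 17°) = 0.1060 pm
λ' = 16.1246 pm → p' = h/λ' = 4.1093e-23 kg·m/s

The scattered photon makes angle θ = 17° with the incident direction, so by the law of cosines:
|p⃗_e|² = p₀² + p'² − 2p₀p'cos θ
|p⃗_e|² = (4.1365e-23)² + (4.1093e-23)² − 2·4.1365e-23·4.1093e-23·cos(17°)
|p⃗_e| = 1.2191e-23 kg·m/s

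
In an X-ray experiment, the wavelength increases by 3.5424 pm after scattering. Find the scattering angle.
117.39°

From the Compton formula Δλ = λ_C(1 - cos θ), we can solve for θ:

cos θ = 1 - Δλ/λ_C

Given:
- Δλ = 3.5424 pm
- λ_C = h/(m_e·c) ≈ 2.42631024 pm

cos θ = 1 - 3.5424/2.42631024
cos θ = 1 - 1.459995
cos θ = -0.459995

θ = arccos(-0.459995)
θ = 117.39°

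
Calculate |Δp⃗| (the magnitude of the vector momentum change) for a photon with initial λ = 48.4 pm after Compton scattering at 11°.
2.6231e-24 kg·m/s

Photon momentum magnitude is p = h/λ.

Initial momentum:
p₀ = h/λ = 6.6261e-34/4.8400e-11 = 1.3690e-23 kg·m/s

After scattering:
λ' = λ + Δλ = 48.4 + 0.0446 = 48.4446 pm
p' = h/λ' = 6.6261e-34/4.8445e-11 = 1.3678e-23 kg·m/s

Momentum is a vector; the scattered photon's direction makes angle θ = 11° with the incident direction. The magnitude of the vector change Δp⃗ = p⃗₀ − p⃗' is found from the law of cosines:
|Δp⃗|² = p₀² + p'² − 2p₀p'cos θ
|Δp⃗|² = (1.3690e-23)² + (1.3678e-23)² − 2·1.3690e-23·1.3678e-23·cos(11°)
|Δp⃗| = 2.6231e-24 kg·m/s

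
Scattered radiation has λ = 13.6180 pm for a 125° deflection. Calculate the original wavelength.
9.8000 pm

From λ' = λ + Δλ, we have λ = λ' - Δλ

First calculate the Compton shift:
Δλ = λ_C(1 - cos θ)
Δλ = 2.4263 × (1 - cos(125°))
Δλ = 2.4263 × 1.5736
Δλ = 3.8180 pm

Initial wavelength:
λ = λ' - Δλ
λ = 13.6180 - 3.8180
λ = 9.8000 pm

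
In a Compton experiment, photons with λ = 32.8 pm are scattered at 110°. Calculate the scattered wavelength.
36.0562 pm

Using the Compton scattering formula:
λ' = λ + Δλ = λ + λ_C(1 - cos θ)

Given:
- Initial wavelength λ = 32.8 pm
- Scattering angle θ = 110°
- Compton wavelength λ_C ≈ 2.4263 pm

Calculate the shift:
Δλ = 2.4263 × (1 - cos(110°))
Δλ = 2.4263 × 1.3420
Δλ = 3.2562 pm

Final wavelength:
λ' = 32.8 + 3.2562 = 36.0562 pm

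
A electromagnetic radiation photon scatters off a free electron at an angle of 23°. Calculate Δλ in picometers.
0.1929 pm

Using the Compton scattering formula:
Δλ = λ_C(1 - cos θ)

where λ_C = h/(m_e·c) ≈ 2.4263 pm is the Compton wavelength of an electron.

For θ = 23°:
cos(23°) = 0.9205
1 - cos(23°) = 0.0795

Δλ = 2.4263 × 0.0795
Δλ = 0.1929 pm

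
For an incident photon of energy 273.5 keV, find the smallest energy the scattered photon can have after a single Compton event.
132.0967 keV (at θ = 180°)

The scattered photon has minimum energy when its wavelength is maximum, i.e., when the Compton shift Δλ = λ_C(1 − cos θ) is maximum. This occurs at θ = 180° (backscattering), giving Δλ_max = 2λ_C = 4.8526 pm.

Initial wavelength: λ₀ = hc/E₀ = 4.5332 pm
Maximum final wavelength: λ'_max = λ₀ + 2λ_C = 4.5332 + 4.8526 = 9.3859 pm
Minimum final energy: E'_min = hc/λ'_max = 132.0967 keV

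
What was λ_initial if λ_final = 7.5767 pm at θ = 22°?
7.4000 pm

From λ' = λ + Δλ, we have λ = λ' - Δλ

First calculate the Compton shift:
Δλ = λ_C(1 - cos θ)
Δλ = 2.4263 × (1 - cos(22°))
Δλ = 2.4263 × 0.0728
Δλ = 0.1767 pm

Initial wavelength:
λ = λ' - Δλ
λ = 7.5767 - 0.1767
λ = 7.4000 pm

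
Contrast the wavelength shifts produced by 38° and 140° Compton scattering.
140° produces the larger shift by a factor of 8.331

Calculate both shifts using Δλ = λ_C(1 - cos θ):

For θ₁ = 38°:
Δλ₁ = 2.4263 × (1 - cos(38°))
Δλ₁ = 2.4263 × 0.2120
Δλ₁ = 0.5144 pm

For θ₂ = 140°:
Δλ₂ = 2.4263 × (1 - cos(140°))
Δλ₂ = 2.4263 × 1.7660
Δλ₂ = 4.2850 pm

The 140° angle produces the larger shift.
Ratio: 4.2850/0.5144 = 8.331

(Intermediate values are shown rounded; full precision is carried through to the final answer.)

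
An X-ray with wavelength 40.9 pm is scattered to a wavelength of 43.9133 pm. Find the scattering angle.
104.00°

First find the wavelength shift:
Δλ = λ' - λ = 43.9133 - 40.9 = 3.0133 pm

Using Δλ = λ_C(1 - cos θ), with λ_C = h/(m_e·c) ≈ 2.42631024 pm:
cos θ = 1 - Δλ/λ_C
cos θ = 1 - 3.0133/2.42631024
cos θ = -0.241927

θ = arccos(-0.241927)
θ = 104.00°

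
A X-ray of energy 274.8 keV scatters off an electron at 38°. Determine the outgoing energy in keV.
246.6783 keV

First convert energy to wavelength:
λ = hc/E, with hc ≈ 1239.842 keV·pm (i.e. 1239.842 eV·nm)

For E = 274.8 keV = 274800 eV:
λ = 1239.842 keV·pm / 274.8 keV
λ = 4.5118 pm

Calculate the Compton shift:
Δλ = λ_C(1 - cos(38°)) = 2.4263 × 0.2120
Δλ = 0.5144 pm

Final wavelength:
λ' = 4.5118 + 0.5144 = 5.0261 pm

Final energy:
E' = hc/λ' = 1239.842 / 5.0261 = 246.6783 keV

(Intermediate values are shown rounded; full precision is carried through to the final answer.)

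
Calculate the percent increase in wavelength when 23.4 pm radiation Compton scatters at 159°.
20.0490%

Calculate the Compton shift:
Δλ = λ_C(1 - cos(159°))
Δλ = 2.4263 × (1 - cos(159°))
Δλ = 2.4263 × 1.9336
Δλ = 4.6915 pm

Percentage change:
(Δλ/λ₀) × 100 = (4.6915/23.4) × 100
= 20.0490%

(Intermediate values are shown rounded; full precision is carried through to the final answer.)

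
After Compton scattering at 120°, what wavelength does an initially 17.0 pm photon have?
20.6395 pm

Using the Compton formula: λ' = λ + λ_C(1 − cos θ)

For θ = 120°, cos θ = -1/2 (exact) = -0.5000, so:
1 − cos 120° = 1 − (-1/2) = 1.5000

Δλ = λ_C × 1.5000 = 2.4263 × 1.5000 = 3.6395 pm

λ' = 17.0 + 3.6395 = 20.6395 pm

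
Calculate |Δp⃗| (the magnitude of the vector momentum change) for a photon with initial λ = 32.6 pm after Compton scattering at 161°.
3.7560e-23 kg·m/s

Photon momentum magnitude is p = h/λ.

Initial momentum:
p₀ = h/λ = 6.6261e-34/3.2600e-11 = 2.0325e-23 kg·m/s

After scattering:
λ' = λ + Δλ = 32.6 + 4.7204 = 37.3204 pm
p' = h/λ' = 6.6261e-34/3.7320e-11 = 1.7755e-23 kg·m/s

Momentum is a vector; the scattered photon's direction makes angle θ = 161° with the incident direction. The magnitude of the vector change Δp⃗ = p⃗₀ − p⃗' is found from the law of cosines:
|Δp⃗|² = p₀² + p'² − 2p₀p'cos θ
|Δp⃗|² = (2.0325e-23)² + (1.7755e-23)² − 2·2.0325e-23·1.7755e-23·cos(161°)
|Δp⃗| = 3.7560e-23 kg·m/s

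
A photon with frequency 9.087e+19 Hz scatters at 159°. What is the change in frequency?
5.335e+19 Hz (decrease)

Convert frequency to wavelength (c = 299792458 m/s):
λ₀ = c/f₀ = 299792458/9.087e+19 = 3.2991357e-12 m = 3.2991 pm

Calculate Compton shift:
Δλ = λ_C(1 - cos(159°)) = 4.6915 pm

Final wavelength:
λ' = λ₀ + Δλ = 3.2991 + 4.6915 = 7.9906 pm

Final frequency:
f' = c/λ' = 299792458/7.9906016e-12 = 3.7518133e+19 Hz

Frequency shift (decrease):
Δf = f₀ - f' = 9.087e+19 - 3.7518133e+19 = 5.335e+19 Hz

(Intermediate values are shown rounded; full precision is carried through to the final answer.)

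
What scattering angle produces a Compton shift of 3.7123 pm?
122.01°

From the Compton formula Δλ = λ_C(1 - cos θ), we can solve for θ:

cos θ = 1 - Δλ/λ_C

Given:
- Δλ = 3.7123 pm
- λ_C = h/(m_e·c) ≈ 2.42631024 pm

cos θ = 1 - 3.7123/2.42631024
cos θ = 1 - 1.530019
cos θ = -0.530019

θ = arccos(-0.530019)
θ = 122.01°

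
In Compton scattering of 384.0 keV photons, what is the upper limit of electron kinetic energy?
230.5803 keV

Maximum energy transfer occurs at θ = 180° (backscattering).

Initial photon: E₀ = 384.0 keV → λ₀ = 3.2288 pm

Maximum Compton shift (at 180°):
Δλ_max = 2λ_C = 2 × 2.4263 = 4.8526 pm

Final wavelength:
λ' = 3.2288 + 4.8526 = 8.0814 pm

Minimum photon energy (maximum energy to electron):
E'_min = hc/λ' = 153.4197 keV

Maximum electron kinetic energy:
K_max = E₀ - E'_min = 384.0000 - 153.4197 = 230.5803 keV

(Intermediate values are shown rounded; full precision is carried through to the final answer.)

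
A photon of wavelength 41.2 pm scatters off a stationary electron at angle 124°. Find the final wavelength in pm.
44.9831 pm

Using the Compton scattering formula:
λ' = λ + Δλ = λ + λ_C(1 - cos θ)

Given:
- Initial wavelength λ = 41.2 pm
- Scattering angle θ = 124°
- Compton wavelength λ_C ≈ 2.4263 pm

Calculate the shift:
Δλ = 2.4263 × (1 - cos(124°))
Δλ = 2.4263 × 1.5592
Δλ = 3.7831 pm

Final wavelength:
λ' = 41.2 + 3.7831 = 44.9831 pm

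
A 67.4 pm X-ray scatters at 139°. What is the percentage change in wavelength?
6.3167%

Calculate the Compton shift:
Δλ = λ_C(1 - cos(139°))
Δλ = 2.4263 × (1 - cos(139°))
Δλ = 2.4263 × 1.7547
Δλ = 4.2575 pm

Percentage change:
(Δλ/λ₀) × 100 = (4.2575/67.4) × 100
= 6.3167%

(Intermediate values are shown rounded; full precision is carried through to the final answer.)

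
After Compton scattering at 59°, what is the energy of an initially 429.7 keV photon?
305.2268 keV

First convert energy to wavelength:
λ = hc/E, with hc ≈ 1239.842 keV·pm (i.e. 1239.842 eV·nm)

For E = 429.7 keV = 429700 eV:
λ = 1239.842 keV·pm / 429.7 keV
λ = 2.8854 pm

Calculate the Compton shift:
Δλ = λ_C(1 - cos(59°)) = 2.4263 × 0.4850
Δλ = 1.1767 pm

Final wavelength:
λ' = 2.8854 + 1.1767 = 4.0620 pm

Final energy:
E' = hc/λ' = 1239.842 / 4.0620 = 305.2268 keV

(Intermediate values are shown rounded; full precision is carried through to the final answer.)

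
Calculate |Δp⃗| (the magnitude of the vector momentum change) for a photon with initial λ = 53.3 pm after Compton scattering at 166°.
2.3663e-23 kg·m/s

Photon momentum magnitude is p = h/λ.

Initial momentum:
p₀ = h/λ = 6.6261e-34/5.3300e-11 = 1.2432e-23 kg·m/s

After scattering:
λ' = λ + Δλ = 53.3 + 4.7805 = 58.0805 pm
p' = h/λ' = 6.6261e-34/5.8081e-11 = 1.1408e-23 kg·m/s

Momentum is a vector; the scattered photon's direction makes angle θ = 166° with the incident direction. The magnitude of the vector change Δp⃗ = p⃗₀ − p⃗' is found from the law of cosines:
|Δp⃗|² = p₀² + p'² − 2p₀p'cos θ
|Δp⃗|² = (1.2432e-23)² + (1.1408e-23)² − 2·1.2432e-23·1.1408e-23·cos(166°)
|Δp⃗| = 2.3663e-23 kg·m/s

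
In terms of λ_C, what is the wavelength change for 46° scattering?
0.3053 λ_C

The Compton shift formula is:
Δλ = λ_C(1 - cos θ)

Dividing both sides by λ_C:
Δλ/λ_C = 1 - cos θ

For θ = 46°:
Δλ/λ_C = 1 - cos(46°)
Δλ/λ_C = 1 - 0.6947
Δλ/λ_C = 0.3053

This means the shift is 0.3053 × λ_C = 0.7409 pm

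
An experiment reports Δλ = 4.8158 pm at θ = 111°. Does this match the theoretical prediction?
No, inconsistent

Calculate the expected shift for θ = 111°:

Δλ_expected = λ_C(1 - cos(111°))
Δλ_expected = 2.4263 × (1 - cos(111°))
Δλ_expected = 2.4263 × 1.3584
Δλ_expected = 3.2958 pm

Given shift: 4.8158 pm
Expected shift: 3.2958 pm
Difference: 1.5199 pm

The values do not match. The given shift corresponds to θ ≈ 170.0°, not 111°.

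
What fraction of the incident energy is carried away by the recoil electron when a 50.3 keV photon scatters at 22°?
0.0071 (or 0.71%)

Calculate initial and final photon energies:

Initial: E₀ = 50.3 keV → λ₀ = 24.6489 pm
Compton shift: Δλ = 0.1767 pm
Final wavelength: λ' = 24.8256 pm
Final energy: E' = 49.9420 keV

Fractional energy loss:
(E₀ - E')/E₀ = (50.3000 - 49.9420)/50.3000
= 0.3580/50.3000
= 0.0071
= 0.71%

(Intermediate values are shown rounded; full precision is carried through to the final answer.)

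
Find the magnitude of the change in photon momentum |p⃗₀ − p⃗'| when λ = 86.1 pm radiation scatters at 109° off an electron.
1.2306e-23 kg·m/s

Photon momentum magnitude is p = h/λ.

Initial momentum:
p₀ = h/λ = 6.6261e-34/8.6100e-11 = 7.6958e-24 kg·m/s

After scattering:
λ' = λ + Δλ = 86.1 + 3.2162 = 89.3162 pm
p' = h/λ' = 6.6261e-34/8.9316e-11 = 7.4187e-24 kg·m/s

Momentum is a vector; the scattered photon's direction makes angle θ = 109° with the incident direction. The magnitude of the vector change Δp⃗ = p⃗₀ − p⃗' is found from the law of cosines:
|Δp⃗|² = p₀² + p'² − 2p₀p'cos θ
|Δp⃗|² = (7.6958e-24)² + (7.4187e-24)² − 2·7.6958e-24·7.4187e-24·cos(109°)
|Δp⃗| = 1.2306e-23 kg·m/s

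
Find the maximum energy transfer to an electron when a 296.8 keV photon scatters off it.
159.4972 keV

Maximum energy transfer occurs at θ = 180° (backscattering).

Initial photon: E₀ = 296.8 keV → λ₀ = 4.1774 pm

Maximum Compton shift (at 180°):
Δλ_max = 2λ_C = 2 × 2.4263 = 4.8526 pm

Final wavelength:
λ' = 4.1774 + 4.8526 = 9.0300 pm

Minimum photon energy (maximum energy to electron):
E'_min = hc/λ' = 137.3028 keV

Maximum electron kinetic energy:
K_max = E₀ - E'_min = 296.8000 - 137.3028 = 159.4972 keV

(Intermediate values are shown rounded; full precision is carried through to the final answer.)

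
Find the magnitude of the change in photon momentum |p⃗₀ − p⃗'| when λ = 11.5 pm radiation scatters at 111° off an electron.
8.4704e-23 kg·m/s

Photon momentum magnitude is p = h/λ.

Initial momentum:
p₀ = h/λ = 6.6261e-34/1.1500e-11 = 5.7618e-23 kg·m/s

After scattering:
λ' = λ + Δλ = 11.5 + 3.2958 = 14.7958 pm
p' = h/λ' = 6.6261e-34/1.4796e-11 = 4.4783e-23 kg·m/s

Momentum is a vector; the scattered photon's direction makes angle θ = 111° with the incident direction. The magnitude of the vector change Δp⃗ = p⃗₀ − p⃗' is found from the law of cosines:
|Δp⃗|² = p₀² + p'² − 2p₀p'cos θ
|Δp⃗|² = (5.7618e-23)² + (4.4783e-23)² − 2·5.7618e-23·4.4783e-23·cos(111°)
|Δp⃗| = 8.4704e-23 kg·m/s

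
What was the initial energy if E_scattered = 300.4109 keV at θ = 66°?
461.3000 keV

Convert final energy to wavelength (hc ≈ 1239.842 keV·pm):
λ' = hc/E' = 1239.842 / 300.4109 = 4.1272 pm

Calculate the Compton shift:
Δλ = λ_C(1 - cos(66°))
Δλ = 2.4263 × (1 - cos(66°))
Δλ = 1.4394 pm

Initial wavelength:
λ = λ' - Δλ = 4.1272 - 1.4394 = 2.6877 pm

Initial energy:
E = hc/λ = 1239.842 / 2.6877 = 461.3000 keV

(Intermediate values are shown rounded; full precision is carried through to the final answer.)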